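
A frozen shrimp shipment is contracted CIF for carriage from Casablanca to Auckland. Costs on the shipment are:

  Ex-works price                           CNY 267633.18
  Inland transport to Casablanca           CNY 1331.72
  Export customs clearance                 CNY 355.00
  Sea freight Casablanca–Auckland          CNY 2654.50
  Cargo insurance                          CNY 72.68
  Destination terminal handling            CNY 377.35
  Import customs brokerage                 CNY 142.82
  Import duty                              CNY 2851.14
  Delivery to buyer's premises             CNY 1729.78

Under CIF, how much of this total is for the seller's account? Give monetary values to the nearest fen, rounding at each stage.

Seller's account: CNY 272047.08

CIF: the seller pays costs through ocean freight and marine insurance to the destination port.
Seller's account: goods 267633.18 + inland to port 1331.72 + export clearance 355.00 + freight 2654.50 + insurance 72.68 = 272047.08
Buyer's account: destination terminal 377.35 + brokerage 142.82 + duty 2851.14 + delivery 1729.78 = 5101.09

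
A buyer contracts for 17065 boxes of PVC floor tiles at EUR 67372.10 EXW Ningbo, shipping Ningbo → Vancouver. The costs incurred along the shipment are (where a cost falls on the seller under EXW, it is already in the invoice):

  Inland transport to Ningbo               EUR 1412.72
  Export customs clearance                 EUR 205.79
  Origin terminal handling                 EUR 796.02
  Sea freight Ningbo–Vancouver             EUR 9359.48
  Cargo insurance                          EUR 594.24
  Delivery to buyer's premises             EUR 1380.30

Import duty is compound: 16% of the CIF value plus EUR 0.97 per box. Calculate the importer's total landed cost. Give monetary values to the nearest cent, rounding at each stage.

EXW: the seller makes goods available at their premises; the buyer bears all onward costs.
CIF value = EXW price + inland to port + export clearance + origin terminal + freight + insurance = 67372.10 + 1412.72 + 205.79 + 796.02 + 9359.48 + 594.24 = 79740.35
Ad valorem component: 79740.35 × 16% = 12758.46
Specific component: 17065 × 0.97 = 16553.05
Import duty = 12758.46 + 16553.05 = 29311.51
Buyer bears: inland to port 1412.72 + export clearance 205.79 + origin terminal 796.02 + freight 9359.48 + insurance 594.24 + delivery 1380.30 + duty 29311.51 = 43060.06
Landed cost = invoice 67372.10 + 43060.06 = 110432.16

Total landed cost: EUR 110432.16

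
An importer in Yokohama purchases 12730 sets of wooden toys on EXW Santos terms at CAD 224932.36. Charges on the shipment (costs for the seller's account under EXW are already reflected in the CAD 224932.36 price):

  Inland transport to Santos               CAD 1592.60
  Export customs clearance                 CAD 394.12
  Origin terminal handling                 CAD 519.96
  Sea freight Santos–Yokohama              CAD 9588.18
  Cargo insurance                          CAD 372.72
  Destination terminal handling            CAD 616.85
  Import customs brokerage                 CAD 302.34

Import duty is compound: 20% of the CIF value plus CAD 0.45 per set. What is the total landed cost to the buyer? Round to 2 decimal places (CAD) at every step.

Total landed cost: CAD 291527.62

EXW: the seller makes goods available at their premises; the buyer bears all onward costs.
CIF value = EXW price + inland to port + export clearance + origin terminal + freight + insurance = 224932.36 + 1592.60 + 394.12 + 519.96 + 9588.18 + 372.72 = 237399.94
Ad valorem component: 237399.94 × 20% = 47479.99
Specific component: 12730 × 0.45 = 5728.50
Import duty = 47479.99 + 5728.50 = 53208.49
Buyer bears: inland to port 1592.60 + export clearance 394.12 + origin terminal 519.96 + freight 9588.18 + insurance 372.72 + destination terminal 616.85 + brokerage 302.34 + duty 53208.49 = 66595.26
Landed cost = invoice 224932.36 + 66595.26 = 291527.62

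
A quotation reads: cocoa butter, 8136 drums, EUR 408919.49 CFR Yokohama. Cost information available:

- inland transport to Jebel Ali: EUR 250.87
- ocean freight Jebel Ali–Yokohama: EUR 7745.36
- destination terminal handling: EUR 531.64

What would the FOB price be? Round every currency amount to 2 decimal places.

Not relevant to the conversion: inland to port — on the seller under both CFR and FOB; already in the CFR price and stays in the FOB price. destination terminal — on the buyer under both terms; not part of either seller's price.
From CFR to FOB, the seller no longer bears: freight.
FOB price = 408919.49 − 7745.36 = 401174.13

FOB price: EUR 401174.13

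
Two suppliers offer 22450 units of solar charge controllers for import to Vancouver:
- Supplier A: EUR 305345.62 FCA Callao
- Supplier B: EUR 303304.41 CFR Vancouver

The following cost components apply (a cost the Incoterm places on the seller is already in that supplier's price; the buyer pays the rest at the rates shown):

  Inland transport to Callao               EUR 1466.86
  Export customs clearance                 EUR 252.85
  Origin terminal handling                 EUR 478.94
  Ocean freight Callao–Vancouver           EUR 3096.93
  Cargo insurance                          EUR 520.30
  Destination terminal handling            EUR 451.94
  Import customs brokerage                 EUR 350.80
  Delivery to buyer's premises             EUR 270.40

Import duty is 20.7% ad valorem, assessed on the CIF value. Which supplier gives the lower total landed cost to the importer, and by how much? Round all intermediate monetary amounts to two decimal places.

Supplier A (FCA):
CIF value = FCA price + origin terminal + freight + insurance = 305345.62 + 478.94 + 3096.93 + 520.30 = 309441.79
Import duty = 309441.79 × 20.7% = 64054.45
Buyer bears (A): 478.94 + 3096.93 + 520.30 + 451.94 + 350.80 + 270.40 = 5169.31
Landed cost (A) = invoice 305345.62 + 5169.31 + duty 64054.45 = 374569.38
Supplier B (CFR):
CIF value = CFR price + insurance = 303304.41 + 520.30 = 303824.71
Import duty = 303824.71 × 20.7% = 62891.71
Buyer bears (B): 520.30 + 451.94 + 350.80 + 270.40 = 1593.44
Landed cost (B) = invoice 303304.41 + 1593.44 + duty 62891.71 = 367789.56
Difference = |374569.38 − 367789.56| = 6779.82

Supplier B is cheaper by EUR 6779.82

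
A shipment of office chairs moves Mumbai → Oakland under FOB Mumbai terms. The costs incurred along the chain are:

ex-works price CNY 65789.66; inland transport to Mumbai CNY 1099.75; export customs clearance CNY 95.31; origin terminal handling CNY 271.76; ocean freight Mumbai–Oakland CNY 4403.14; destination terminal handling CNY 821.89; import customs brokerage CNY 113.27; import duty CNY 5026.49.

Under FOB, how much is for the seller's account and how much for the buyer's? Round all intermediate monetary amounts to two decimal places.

Seller: CNY 67256.48; buyer: CNY 10364.79

FOB: the seller bears costs until goods are on board at the origin port; the buyer bears freight, insurance and all costs thereafter.
Seller's account: goods 65789.66 + inland to port 1099.75 + export clearance 95.31 + origin terminal 271.76 = 67256.48
Buyer's account: freight 4403.14 + destination terminal 821.89 + brokerage 113.27 + duty 5026.49 = 10364.79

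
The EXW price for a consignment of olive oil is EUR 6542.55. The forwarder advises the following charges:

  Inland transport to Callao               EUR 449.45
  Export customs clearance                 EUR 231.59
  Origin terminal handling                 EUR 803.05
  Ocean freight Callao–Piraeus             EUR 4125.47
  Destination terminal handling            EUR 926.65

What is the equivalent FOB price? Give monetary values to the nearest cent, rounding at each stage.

FOB price: EUR 8026.64

Not relevant to the conversion: freight, destination terminal — on the buyer under both terms; not part of either seller's price.
From EXW to FOB, the seller additionally bears: inland to port, export clearance, origin terminal.
FOB price = 6542.55 + 449.45 + 231.59 + 803.05 = 8026.64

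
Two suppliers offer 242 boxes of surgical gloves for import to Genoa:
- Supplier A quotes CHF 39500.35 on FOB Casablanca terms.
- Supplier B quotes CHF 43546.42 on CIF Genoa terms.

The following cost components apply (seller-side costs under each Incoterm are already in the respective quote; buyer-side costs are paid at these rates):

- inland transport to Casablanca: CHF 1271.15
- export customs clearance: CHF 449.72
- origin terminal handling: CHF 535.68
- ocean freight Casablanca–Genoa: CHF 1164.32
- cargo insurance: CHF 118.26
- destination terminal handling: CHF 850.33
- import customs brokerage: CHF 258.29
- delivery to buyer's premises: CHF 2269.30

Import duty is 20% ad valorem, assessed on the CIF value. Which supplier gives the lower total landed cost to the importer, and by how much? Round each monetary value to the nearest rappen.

Supplier A (FOB):
CIF value = FOB price + freight + insurance = 39500.35 + 1164.32 + 118.26 = 40782.93
Import duty = 40782.93 × 20% = 8156.59
Buyer bears (A): 1164.32 + 118.26 + 850.33 + 258.29 + 2269.30 = 4660.50
Landed cost (A) = invoice 39500.35 + 4660.50 + duty 8156.59 = 52317.44
Supplier B (CIF):
The CIF price already equals the CIF value: 43546.42
Import duty = 43546.42 × 20% = 8709.28
Buyer bears (B): 850.33 + 258.29 + 2269.30 = 3377.92
Landed cost (B) = invoice 43546.42 + 3377.92 + duty 8709.28 = 55633.62
Difference = |52317.44 − 55633.62| = 3316.18

Supplier A is cheaper by CHF 3316.18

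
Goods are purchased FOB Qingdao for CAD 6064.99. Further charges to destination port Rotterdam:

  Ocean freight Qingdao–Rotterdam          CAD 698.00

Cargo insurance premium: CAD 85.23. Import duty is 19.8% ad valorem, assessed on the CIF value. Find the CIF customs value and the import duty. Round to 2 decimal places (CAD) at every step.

CIF value: CAD 6848.22; import duty: CAD 1355.95

CIF = FOB price + freight + insurance
CIF = 6064.99 + 698.00 + 85.23 = 6848.22
Import duty = 6848.22 × 19.8% = 1355.95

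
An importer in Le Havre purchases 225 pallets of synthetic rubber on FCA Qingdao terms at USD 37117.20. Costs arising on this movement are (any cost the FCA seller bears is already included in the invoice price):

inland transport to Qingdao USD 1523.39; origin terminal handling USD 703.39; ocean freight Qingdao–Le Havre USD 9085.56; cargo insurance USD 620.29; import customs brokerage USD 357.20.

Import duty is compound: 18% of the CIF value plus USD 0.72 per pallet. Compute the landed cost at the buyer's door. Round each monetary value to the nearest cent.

Total landed cost: USD 56600.40

FCA: the seller delivers export-cleared goods to the carrier; the buyer bears costs from that point.
Already in the invoice (seller's account under FCA): inland to port — exclude.
CIF value = FCA price + origin terminal + freight + insurance = 37117.20 + 703.39 + 9085.56 + 620.29 = 47526.44
Ad valorem component: 47526.44 × 18% = 8554.76
Specific component: 225 × 0.72 = 162.00
Import duty = 8554.76 + 162.00 = 8716.76
Buyer bears: origin terminal 703.39 + freight 9085.56 + insurance 620.29 + brokerage 357.20 + duty 8716.76 = 19483.20
Landed cost = invoice 37117.20 + 19483.20 = 56600.40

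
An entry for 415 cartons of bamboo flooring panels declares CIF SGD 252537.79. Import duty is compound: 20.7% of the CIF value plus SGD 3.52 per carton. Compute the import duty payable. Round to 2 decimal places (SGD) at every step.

Import duty: SGD 53736.12

Ad valorem component: 252537.79 × 20.7% = 52275.32
Specific component: 415 × 3.52 = 1460.80
Import duty = 52275.32 + 1460.80 = 53736.12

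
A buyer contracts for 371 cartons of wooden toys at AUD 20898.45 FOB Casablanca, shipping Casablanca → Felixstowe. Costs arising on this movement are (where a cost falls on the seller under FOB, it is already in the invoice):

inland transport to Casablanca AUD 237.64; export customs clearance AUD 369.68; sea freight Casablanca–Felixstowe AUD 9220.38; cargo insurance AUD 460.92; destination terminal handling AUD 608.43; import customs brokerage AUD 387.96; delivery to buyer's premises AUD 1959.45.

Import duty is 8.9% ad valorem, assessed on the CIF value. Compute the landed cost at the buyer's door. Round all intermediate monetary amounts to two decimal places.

FOB: the seller bears costs until goods are on board at the origin port; the buyer bears freight, insurance and all costs thereafter.
Already in the invoice (seller's account under FOB): inland to port, export clearance — exclude.
CIF value = FOB price + freight + insurance = 20898.45 + 9220.38 + 460.92 = 30579.75
Import duty = 30579.75 × 8.9% = 2721.60
Buyer bears: freight 9220.38 + insurance 460.92 + destination terminal 608.43 + brokerage 387.96 + delivery 1959.45 + duty 2721.60 = 15358.74
Landed cost = invoice 20898.45 + 15358.74 = 36257.19

Total landed cost: AUD 36257.19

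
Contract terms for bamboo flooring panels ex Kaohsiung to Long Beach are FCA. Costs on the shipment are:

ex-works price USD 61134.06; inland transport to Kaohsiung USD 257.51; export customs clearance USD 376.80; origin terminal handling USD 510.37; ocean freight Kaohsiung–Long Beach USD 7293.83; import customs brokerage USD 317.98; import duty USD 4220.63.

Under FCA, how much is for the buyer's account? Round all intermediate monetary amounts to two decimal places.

Buyer's account: USD 12342.81

FCA: the seller delivers export-cleared goods to the carrier; the buyer bears costs from that point.
Seller's account: goods 61134.06 + inland to port 257.51 + export clearance 376.80 = 61768.37
Buyer's account: origin terminal 510.37 + freight 7293.83 + brokerage 317.98 + duty 4220.63 = 12342.81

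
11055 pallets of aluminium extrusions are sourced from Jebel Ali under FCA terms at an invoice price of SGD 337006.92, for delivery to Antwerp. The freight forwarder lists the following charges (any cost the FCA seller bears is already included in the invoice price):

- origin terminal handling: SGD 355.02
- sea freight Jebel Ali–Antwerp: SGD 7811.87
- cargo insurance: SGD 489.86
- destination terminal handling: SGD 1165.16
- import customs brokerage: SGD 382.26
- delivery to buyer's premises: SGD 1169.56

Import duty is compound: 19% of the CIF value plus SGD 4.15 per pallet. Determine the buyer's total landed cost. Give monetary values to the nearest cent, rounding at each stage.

Total landed cost: SGD 459935.00

FCA: the seller delivers export-cleared goods to the carrier; the buyer bears costs from that point.
CIF value = FCA price + origin terminal + freight + insurance = 337006.92 + 355.02 + 7811.87 + 489.86 = 345663.67
Ad valorem component: 345663.67 × 19% = 65676.10
Specific component: 11055 × 4.15 = 45878.25
Import duty = 65676.10 + 45878.25 = 111554.35
Buyer bears: origin terminal 355.02 + freight 7811.87 + insurance 489.86 + destination terminal 1165.16 + brokerage 382.26 + delivery 1169.56 + duty 111554.35 = 122928.08
Landed cost = invoice 337006.92 + 122928.08 = 459935.00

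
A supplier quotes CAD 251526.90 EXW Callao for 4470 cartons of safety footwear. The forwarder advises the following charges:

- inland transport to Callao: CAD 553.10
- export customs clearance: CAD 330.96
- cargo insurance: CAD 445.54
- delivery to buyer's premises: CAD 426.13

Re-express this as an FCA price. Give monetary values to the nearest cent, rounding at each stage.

Not relevant to the conversion: delivery, insurance — on the buyer under both terms; not part of either seller's price.
From EXW to FCA, the seller additionally bears: inland to port, export clearance.
FCA price = 251526.90 + 553.10 + 330.96 = 252410.96

FCA price: CAD 252410.96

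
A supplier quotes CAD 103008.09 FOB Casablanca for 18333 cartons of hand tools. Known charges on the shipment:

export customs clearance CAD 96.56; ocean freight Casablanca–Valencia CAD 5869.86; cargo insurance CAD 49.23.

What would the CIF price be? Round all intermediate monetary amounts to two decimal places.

CIF price: CAD 108927.18

Not relevant to the conversion: export clearance — on the seller under both FOB and CIF; already in the FOB price and stays in the CIF price.
From FOB to CIF, the seller additionally bears: freight, insurance.
CIF price = 103008.09 + 5869.86 + 49.23 = 108927.18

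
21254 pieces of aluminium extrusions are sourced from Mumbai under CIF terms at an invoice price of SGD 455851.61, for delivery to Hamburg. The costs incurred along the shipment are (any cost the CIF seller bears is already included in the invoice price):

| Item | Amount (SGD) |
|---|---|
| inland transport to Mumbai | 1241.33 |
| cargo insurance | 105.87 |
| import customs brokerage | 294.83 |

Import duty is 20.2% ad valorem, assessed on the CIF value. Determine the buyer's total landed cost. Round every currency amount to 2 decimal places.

Total landed cost: SGD 548228.47

CIF: the seller pays costs through ocean freight and marine insurance to the destination port.
Already in the invoice (seller's account under CIF): inland to port, insurance — exclude.
The CIF price already equals the CIF value: 455851.61
Import duty = 455851.61 × 20.2% = 92082.03
Buyer bears: brokerage 294.83 + duty 92082.03 = 92376.86
Landed cost = invoice 455851.61 + 92376.86 = 548228.47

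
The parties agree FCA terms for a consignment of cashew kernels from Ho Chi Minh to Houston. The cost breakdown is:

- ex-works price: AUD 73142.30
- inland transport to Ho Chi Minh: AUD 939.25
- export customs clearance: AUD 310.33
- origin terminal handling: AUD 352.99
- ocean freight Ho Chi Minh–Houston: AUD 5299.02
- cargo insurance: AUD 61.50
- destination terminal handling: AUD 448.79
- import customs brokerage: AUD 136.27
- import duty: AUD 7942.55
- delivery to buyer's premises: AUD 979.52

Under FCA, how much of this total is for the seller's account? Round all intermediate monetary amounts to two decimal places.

Seller's account: AUD 74391.88

FCA: the seller delivers export-cleared goods to the carrier; the buyer bears costs from that point.
Seller's account: goods 73142.30 + inland to port 939.25 + export clearance 310.33 = 74391.88
Buyer's account: origin terminal 352.99 + freight 5299.02 + insurance 61.50 + destination terminal 448.79 + brokerage 136.27 + duty 7942.55 + delivery 979.52 = 15220.64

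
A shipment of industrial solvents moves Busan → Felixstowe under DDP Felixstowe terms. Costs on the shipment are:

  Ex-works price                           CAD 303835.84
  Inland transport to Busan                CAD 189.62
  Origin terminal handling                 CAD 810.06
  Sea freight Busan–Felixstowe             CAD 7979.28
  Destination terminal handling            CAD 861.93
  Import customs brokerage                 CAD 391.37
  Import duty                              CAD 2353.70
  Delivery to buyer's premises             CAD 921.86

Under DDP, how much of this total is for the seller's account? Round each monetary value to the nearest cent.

DDP: the seller bears all costs including import duty.
Seller's account: goods 303835.84 + inland to port 189.62 + origin terminal 810.06 + freight 7979.28 + destination terminal 861.93 + brokerage 391.37 + duty 2353.70 + delivery 921.86 = 317343.66
Buyer's account: 0.00

Seller's account: CAD 317343.66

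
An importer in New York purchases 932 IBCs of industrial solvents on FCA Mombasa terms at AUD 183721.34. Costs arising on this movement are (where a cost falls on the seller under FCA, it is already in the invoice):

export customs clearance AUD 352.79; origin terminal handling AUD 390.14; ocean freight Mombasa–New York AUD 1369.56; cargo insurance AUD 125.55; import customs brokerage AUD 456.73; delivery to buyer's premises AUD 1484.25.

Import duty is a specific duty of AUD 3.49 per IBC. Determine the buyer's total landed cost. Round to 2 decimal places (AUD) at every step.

Total landed cost: AUD 190800.25

FCA: the seller delivers export-cleared goods to the carrier; the buyer bears costs from that point.
Already in the invoice (seller's account under FCA): export clearance — exclude.
CIF value = FCA price + origin terminal + freight + insurance = 183721.34 + 390.14 + 1369.56 + 125.55 = 185606.59
Import duty = 932 × 3.49 = 3252.68
Buyer bears: origin terminal 390.14 + freight 1369.56 + insurance 125.55 + brokerage 456.73 + delivery 1484.25 + duty 3252.68 = 7078.91
Landed cost = invoice 183721.34 + 7078.91 = 190800.25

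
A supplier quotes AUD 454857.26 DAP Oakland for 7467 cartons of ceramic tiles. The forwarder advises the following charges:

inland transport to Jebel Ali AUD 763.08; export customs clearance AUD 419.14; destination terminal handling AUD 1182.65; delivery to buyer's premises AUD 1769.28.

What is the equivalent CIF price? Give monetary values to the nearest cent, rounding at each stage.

CIF price: AUD 451905.33

Not relevant to the conversion: inland to port, export clearance — on the seller under both DAP and CIF; already in the DAP price and stays in the CIF price.
From DAP to CIF, the seller no longer bears: destination terminal, delivery.
CIF price = 454857.26 − 1182.65 − 1769.28 = 451905.33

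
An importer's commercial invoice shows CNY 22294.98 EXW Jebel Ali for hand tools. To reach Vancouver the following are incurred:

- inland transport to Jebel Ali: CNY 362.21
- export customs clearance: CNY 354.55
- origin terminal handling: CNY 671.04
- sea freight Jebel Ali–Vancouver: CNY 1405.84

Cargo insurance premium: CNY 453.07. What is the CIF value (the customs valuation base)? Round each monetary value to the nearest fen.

CIF value: CNY 25541.69

CIF = EXW price + pre-shipment costs + freight + insurance
CIF = 22294.98 + 362.21 + 354.55 + 671.04 + 1405.84 + 453.07 = 25541.69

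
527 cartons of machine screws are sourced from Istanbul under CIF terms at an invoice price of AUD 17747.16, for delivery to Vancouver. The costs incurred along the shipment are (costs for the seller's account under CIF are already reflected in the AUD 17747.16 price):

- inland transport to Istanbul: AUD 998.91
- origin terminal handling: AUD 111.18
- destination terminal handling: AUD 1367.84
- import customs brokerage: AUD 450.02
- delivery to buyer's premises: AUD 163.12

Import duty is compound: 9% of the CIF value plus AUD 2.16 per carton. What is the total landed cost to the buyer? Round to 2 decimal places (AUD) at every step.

CIF: the seller pays costs through ocean freight and marine insurance to the destination port.
Already in the invoice (seller's account under CIF): inland to port, origin terminal — exclude.
The CIF price already equals the CIF value: 17747.16
Ad valorem component: 17747.16 × 9% = 1597.24
Specific component: 527 × 2.16 = 1138.32
Import duty = 1597.24 + 1138.32 = 2735.56
Buyer bears: destination terminal 1367.84 + brokerage 450.02 + delivery 163.12 + duty 2735.56 = 4716.54
Landed cost = invoice 17747.16 + 4716.54 = 22463.70

Total landed cost: AUD 22463.70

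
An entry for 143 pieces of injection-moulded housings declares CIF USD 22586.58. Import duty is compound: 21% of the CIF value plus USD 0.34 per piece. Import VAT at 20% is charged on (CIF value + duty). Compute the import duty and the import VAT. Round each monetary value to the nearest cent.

Ad valorem component: 22586.58 × 21% = 4743.18
Specific component: 143 × 0.34 = 48.62
Import duty = 4743.18 + 48.62 = 4791.80
VAT base = CIF + duty = 22586.58 + 4791.80 = 27378.38
Import VAT = 27378.38 × 20% = 5475.68

Import duty: USD 4791.80; import VAT: USD 5475.68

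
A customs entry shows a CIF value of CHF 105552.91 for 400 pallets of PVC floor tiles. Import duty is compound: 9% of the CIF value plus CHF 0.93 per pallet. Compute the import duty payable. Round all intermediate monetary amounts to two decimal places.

Ad valorem component: 105552.91 × 9% = 9499.76
Specific component: 400 × 0.93 = 372.00
Import duty = 9499.76 + 372.00 = 9871.76

Import duty: CHF 9871.76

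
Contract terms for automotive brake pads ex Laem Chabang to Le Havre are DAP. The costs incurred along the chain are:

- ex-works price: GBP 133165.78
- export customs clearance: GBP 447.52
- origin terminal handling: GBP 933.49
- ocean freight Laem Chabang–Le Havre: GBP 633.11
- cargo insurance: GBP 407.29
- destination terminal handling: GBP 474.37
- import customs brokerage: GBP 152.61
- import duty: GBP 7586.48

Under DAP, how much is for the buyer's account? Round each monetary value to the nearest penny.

DAP: the seller bears all costs to the named destination except import duty and clearance.
Seller's account: goods 133165.78 + export clearance 447.52 + origin terminal 933.49 + freight 633.11 + insurance 407.29 + destination terminal 474.37 = 136061.56
Buyer's account: brokerage 152.61 + duty 7586.48 = 7739.09

Buyer's account: GBP 7739.09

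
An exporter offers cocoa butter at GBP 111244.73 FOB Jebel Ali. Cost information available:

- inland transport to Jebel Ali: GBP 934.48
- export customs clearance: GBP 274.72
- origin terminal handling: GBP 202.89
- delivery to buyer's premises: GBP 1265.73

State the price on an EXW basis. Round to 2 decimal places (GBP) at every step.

Not relevant to the conversion: delivery — on the buyer under both terms; not part of either seller's price.
From FOB to EXW, the seller no longer bears: inland to port, export clearance, origin terminal.
EXW price = 111244.73 − 934.48 − 274.72 − 202.89 = 109832.64

EXW price: GBP 109832.64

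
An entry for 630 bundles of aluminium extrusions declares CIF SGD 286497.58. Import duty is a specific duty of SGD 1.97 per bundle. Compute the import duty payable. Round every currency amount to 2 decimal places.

Import duty = 630 × 1.97 = 1241.10

Import duty: SGD 1241.10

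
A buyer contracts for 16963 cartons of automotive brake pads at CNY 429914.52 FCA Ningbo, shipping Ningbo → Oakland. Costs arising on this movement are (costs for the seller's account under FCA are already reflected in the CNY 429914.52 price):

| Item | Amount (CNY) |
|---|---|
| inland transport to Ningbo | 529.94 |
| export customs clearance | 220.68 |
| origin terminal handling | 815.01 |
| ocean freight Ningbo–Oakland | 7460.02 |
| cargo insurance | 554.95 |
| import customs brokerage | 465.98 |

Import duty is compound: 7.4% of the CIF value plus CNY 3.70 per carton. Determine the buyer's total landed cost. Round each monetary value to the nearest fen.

Total landed cost: CNY 534440.67

FCA: the seller delivers export-cleared goods to the carrier; the buyer bears costs from that point.
Already in the invoice (seller's account under FCA): inland to port, export clearance — exclude.
CIF value = FCA price + origin terminal + freight + insurance = 429914.52 + 815.01 + 7460.02 + 554.95 = 438744.50
Ad valorem component: 438744.50 × 7.4% = 32467.09
Specific component: 16963 × 3.70 = 62763.10
Import duty = 32467.09 + 62763.10 = 95230.19
Buyer bears: origin terminal 815.01 + freight 7460.02 + insurance 554.95 + brokerage 465.98 + duty 95230.19 = 104526.15
Landed cost = invoice 429914.52 + 104526.15 = 534440.67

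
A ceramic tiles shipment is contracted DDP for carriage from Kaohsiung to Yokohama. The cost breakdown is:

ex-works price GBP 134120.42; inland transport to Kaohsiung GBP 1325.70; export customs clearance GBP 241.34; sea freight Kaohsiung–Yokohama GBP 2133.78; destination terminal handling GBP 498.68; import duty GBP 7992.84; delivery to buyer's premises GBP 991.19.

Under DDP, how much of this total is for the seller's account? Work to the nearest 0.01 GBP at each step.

Seller's account: GBP 147303.95

DDP: the seller bears all costs including import duty.
Seller's account: goods 134120.42 + inland to port 1325.70 + export clearance 241.34 + freight 2133.78 + destination terminal 498.68 + duty 7992.84 + delivery 991.19 = 147303.95
Buyer's account: 0.00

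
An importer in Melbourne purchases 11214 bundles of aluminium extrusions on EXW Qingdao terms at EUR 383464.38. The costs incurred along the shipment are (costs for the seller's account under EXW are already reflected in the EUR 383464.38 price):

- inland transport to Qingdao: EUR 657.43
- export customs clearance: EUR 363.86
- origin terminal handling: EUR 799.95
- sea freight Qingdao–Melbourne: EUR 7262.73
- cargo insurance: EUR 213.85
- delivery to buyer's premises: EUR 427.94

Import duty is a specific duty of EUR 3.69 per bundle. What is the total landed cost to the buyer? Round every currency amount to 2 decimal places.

EXW: the seller makes goods available at their premises; the buyer bears all onward costs.
CIF value = EXW price + inland to port + export clearance + origin terminal + freight + insurance = 383464.38 + 657.43 + 363.86 + 799.95 + 7262.73 + 213.85 = 392762.20
Import duty = 11214 × 3.69 = 41379.66
Buyer bears: inland to port 657.43 + export clearance 363.86 + origin terminal 799.95 + freight 7262.73 + insurance 213.85 + delivery 427.94 + duty 41379.66 = 51105.42
Landed cost = invoice 383464.38 + 51105.42 = 434569.80

Total landed cost: EUR 434569.80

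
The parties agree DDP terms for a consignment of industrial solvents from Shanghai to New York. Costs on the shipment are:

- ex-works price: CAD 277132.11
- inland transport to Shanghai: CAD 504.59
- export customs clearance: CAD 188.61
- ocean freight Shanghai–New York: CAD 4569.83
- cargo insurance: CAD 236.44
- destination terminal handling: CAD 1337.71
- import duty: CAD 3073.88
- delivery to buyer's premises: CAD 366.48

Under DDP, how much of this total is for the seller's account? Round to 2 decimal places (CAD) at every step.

DDP: the seller bears all costs including import duty.
Seller's account: goods 277132.11 + inland to port 504.59 + export clearance 188.61 + freight 4569.83 + insurance 236.44 + destination terminal 1337.71 + duty 3073.88 + delivery 366.48 = 287409.65
Buyer's account: 0.00

Seller's account: CAD 287409.65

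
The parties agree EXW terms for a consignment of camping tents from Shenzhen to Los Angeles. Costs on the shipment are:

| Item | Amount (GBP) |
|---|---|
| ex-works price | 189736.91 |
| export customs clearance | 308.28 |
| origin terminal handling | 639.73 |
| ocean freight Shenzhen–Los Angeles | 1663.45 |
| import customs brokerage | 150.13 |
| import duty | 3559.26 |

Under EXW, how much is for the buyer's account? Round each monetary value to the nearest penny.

EXW: the seller makes goods available at their premises; the buyer bears all onward costs.
Seller's account: goods 189736.91 = 189736.91
Buyer's account: export clearance 308.28 + origin terminal 639.73 + freight 1663.45 + brokerage 150.13 + duty 3559.26 = 6320.85

Buyer's account: GBP 6320.85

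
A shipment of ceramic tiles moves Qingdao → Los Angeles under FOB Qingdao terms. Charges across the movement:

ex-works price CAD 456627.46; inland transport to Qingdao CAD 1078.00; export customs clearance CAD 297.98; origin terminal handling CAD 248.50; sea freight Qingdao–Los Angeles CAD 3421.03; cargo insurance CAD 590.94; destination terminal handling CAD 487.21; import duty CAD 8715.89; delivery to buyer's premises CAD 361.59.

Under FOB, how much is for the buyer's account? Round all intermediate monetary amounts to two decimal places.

FOB: the seller bears costs until goods are on board at the origin port; the buyer bears freight, insurance and all costs thereafter.
Seller's account: goods 456627.46 + inland to port 1078.00 + export clearance 297.98 + origin terminal 248.50 = 458251.94
Buyer's account: freight 3421.03 + insurance 590.94 + destination terminal 487.21 + duty 8715.89 + delivery 361.59 = 13576.66

Buyer's account: CAD 13576.66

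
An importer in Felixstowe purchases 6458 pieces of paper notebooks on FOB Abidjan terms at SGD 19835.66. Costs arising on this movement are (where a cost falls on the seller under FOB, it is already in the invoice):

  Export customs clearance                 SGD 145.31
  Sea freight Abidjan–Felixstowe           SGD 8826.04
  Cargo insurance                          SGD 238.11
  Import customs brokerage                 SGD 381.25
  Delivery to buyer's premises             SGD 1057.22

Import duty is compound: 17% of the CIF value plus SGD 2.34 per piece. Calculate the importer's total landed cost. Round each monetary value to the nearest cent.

Total landed cost: SGD 50362.97

FOB: the seller bears costs until goods are on board at the origin port; the buyer bears freight, insurance and all costs thereafter.
Already in the invoice (seller's account under FOB): export clearance — exclude.
CIF value = FOB price + freight + insurance = 19835.66 + 8826.04 + 238.11 = 28899.81
Ad valorem component: 28899.81 × 17% = 4912.97
Specific component: 6458 × 2.34 = 15111.72
Import duty = 4912.97 + 15111.72 = 20024.69
Buyer bears: freight 8826.04 + insurance 238.11 + brokerage 381.25 + delivery 1057.22 + duty 20024.69 = 30527.31
Landed cost = invoice 19835.66 + 30527.31 = 50362.97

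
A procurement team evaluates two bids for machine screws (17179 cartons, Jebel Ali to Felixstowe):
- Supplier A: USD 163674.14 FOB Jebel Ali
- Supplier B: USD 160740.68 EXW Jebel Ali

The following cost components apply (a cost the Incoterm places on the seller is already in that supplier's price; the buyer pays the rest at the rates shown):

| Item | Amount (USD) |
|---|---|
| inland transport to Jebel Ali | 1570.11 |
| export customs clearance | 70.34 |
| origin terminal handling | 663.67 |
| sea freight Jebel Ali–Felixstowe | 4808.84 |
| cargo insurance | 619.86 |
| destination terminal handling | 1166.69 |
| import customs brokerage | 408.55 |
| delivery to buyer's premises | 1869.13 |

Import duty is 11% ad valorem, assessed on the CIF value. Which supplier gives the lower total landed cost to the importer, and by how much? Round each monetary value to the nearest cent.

Supplier B is cheaper by USD 698.56

Supplier A (FOB):
CIF value = FOB price + freight + insurance = 163674.14 + 4808.84 + 619.86 = 169102.84
Import duty = 169102.84 × 11% = 18601.31
Buyer bears (A): 4808.84 + 619.86 + 1166.69 + 408.55 + 1869.13 = 8873.07
Landed cost (A) = invoice 163674.14 + 8873.07 + duty 18601.31 = 191148.52
Supplier B (EXW):
CIF value = EXW price + inland to port + export clearance + origin terminal + freight + insurance = 160740.68 + 1570.11 + 70.34 + 663.67 + 4808.84 + 619.86 = 168473.50
Import duty = 168473.50 × 11% = 18532.09
Buyer bears (B): 1570.11 + 70.34 + 663.67 + 4808.84 + 619.86 + 1166.69 + 408.55 + 1869.13 = 11177.19
Landed cost (B) = invoice 160740.68 + 11177.19 + duty 18532.09 = 190449.96
Difference = |191148.52 − 190449.96| = 698.56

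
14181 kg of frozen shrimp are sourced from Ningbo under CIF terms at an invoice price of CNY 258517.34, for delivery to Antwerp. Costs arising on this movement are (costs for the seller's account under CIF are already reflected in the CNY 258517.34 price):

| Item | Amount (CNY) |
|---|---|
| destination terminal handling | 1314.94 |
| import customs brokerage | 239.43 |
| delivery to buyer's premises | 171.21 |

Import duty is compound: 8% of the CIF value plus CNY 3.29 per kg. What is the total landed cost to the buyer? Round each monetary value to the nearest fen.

CIF: the seller pays costs through ocean freight and marine insurance to the destination port.
The CIF price already equals the CIF value: 258517.34
Ad valorem component: 258517.34 × 8% = 20681.39
Specific component: 14181 × 3.29 = 46655.49
Import duty = 20681.39 + 46655.49 = 67336.88
Buyer bears: destination terminal 1314.94 + brokerage 239.43 + delivery 171.21 + duty 67336.88 = 69062.46
Landed cost = invoice 258517.34 + 69062.46 = 327579.80

Total landed cost: CNY 327579.80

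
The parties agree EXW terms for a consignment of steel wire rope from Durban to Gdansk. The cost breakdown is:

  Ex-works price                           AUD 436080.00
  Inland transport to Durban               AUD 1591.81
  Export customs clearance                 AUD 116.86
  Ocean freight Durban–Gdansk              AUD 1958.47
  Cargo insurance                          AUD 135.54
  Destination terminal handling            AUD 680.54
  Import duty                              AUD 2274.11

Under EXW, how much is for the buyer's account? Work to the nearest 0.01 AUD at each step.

EXW: the seller makes goods available at their premises; the buyer bears all onward costs.
Seller's account: goods 436080.00 = 436080.00
Buyer's account: inland to port 1591.81 + export clearance 116.86 + freight 1958.47 + insurance 135.54 + destination terminal 680.54 + duty 2274.11 = 6757.33

Buyer's account: AUD 6757.33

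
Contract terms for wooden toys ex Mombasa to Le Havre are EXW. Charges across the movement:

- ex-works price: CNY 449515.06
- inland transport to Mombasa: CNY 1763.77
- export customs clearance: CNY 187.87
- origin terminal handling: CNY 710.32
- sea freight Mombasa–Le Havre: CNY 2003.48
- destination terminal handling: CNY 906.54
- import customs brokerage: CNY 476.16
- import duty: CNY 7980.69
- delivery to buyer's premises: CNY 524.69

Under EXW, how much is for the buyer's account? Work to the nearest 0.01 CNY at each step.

Buyer's account: CNY 14553.52

EXW: the seller makes goods available at their premises; the buyer bears all onward costs.
Seller's account: goods 449515.06 = 449515.06
Buyer's account: inland to port 1763.77 + export clearance 187.87 + origin terminal 710.32 + freight 2003.48 + destination terminal 906.54 + brokerage 476.16 + duty 7980.69 + delivery 524.69 = 14553.52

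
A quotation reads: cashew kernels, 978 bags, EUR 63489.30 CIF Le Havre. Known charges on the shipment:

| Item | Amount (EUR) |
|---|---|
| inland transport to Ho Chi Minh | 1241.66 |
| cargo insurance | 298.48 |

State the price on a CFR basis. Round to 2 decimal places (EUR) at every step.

CFR price: EUR 63190.82

Not relevant to the conversion: inland to port — on the seller under both CIF and CFR; already in the CIF price and stays in the CFR price.
From CIF to CFR, the seller no longer bears: insurance.
CFR price = 63489.30 − 298.48 = 63190.82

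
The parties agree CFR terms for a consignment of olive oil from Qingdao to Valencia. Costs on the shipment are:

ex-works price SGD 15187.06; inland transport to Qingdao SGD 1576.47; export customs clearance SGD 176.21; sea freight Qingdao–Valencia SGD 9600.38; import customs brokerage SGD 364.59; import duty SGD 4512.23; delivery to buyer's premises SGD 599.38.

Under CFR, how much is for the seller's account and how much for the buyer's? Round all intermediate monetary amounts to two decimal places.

CFR: the seller pays costs through ocean freight to the destination port, but not insurance.
Seller's account: goods 15187.06 + inland to port 1576.47 + export clearance 176.21 + freight 9600.38 = 26540.12
Buyer's account: brokerage 364.59 + duty 4512.23 + delivery 599.38 = 5476.20

Seller: SGD 26540.12; buyer: SGD 5476.20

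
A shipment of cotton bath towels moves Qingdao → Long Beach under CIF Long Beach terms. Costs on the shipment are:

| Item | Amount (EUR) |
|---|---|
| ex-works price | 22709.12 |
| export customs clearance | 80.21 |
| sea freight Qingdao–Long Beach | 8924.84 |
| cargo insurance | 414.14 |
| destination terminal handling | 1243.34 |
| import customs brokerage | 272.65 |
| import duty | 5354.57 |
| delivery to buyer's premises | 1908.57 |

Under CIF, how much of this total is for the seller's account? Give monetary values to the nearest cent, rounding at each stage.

CIF: the seller pays costs through ocean freight and marine insurance to the destination port.
Seller's account: goods 22709.12 + export clearance 80.21 + freight 8924.84 + insurance 414.14 = 32128.31
Buyer's account: destination terminal 1243.34 + brokerage 272.65 + duty 5354.57 + delivery 1908.57 = 8779.13

Seller's account: EUR 32128.31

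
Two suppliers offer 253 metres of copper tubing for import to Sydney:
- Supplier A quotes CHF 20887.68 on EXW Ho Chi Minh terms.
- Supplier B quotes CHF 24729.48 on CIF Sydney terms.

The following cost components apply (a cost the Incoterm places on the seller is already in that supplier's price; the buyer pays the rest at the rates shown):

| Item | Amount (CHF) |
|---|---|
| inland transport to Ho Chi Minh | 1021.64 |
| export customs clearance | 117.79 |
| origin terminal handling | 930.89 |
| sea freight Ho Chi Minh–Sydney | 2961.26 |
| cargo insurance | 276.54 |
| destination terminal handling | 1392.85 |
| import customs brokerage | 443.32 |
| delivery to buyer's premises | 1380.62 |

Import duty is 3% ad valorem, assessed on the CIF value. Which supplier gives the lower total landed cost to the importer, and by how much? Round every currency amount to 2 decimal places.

Supplier A (EXW):
CIF value = EXW price + inland to port + export clearance + origin terminal + freight + insurance = 20887.68 + 1021.64 + 117.79 + 930.89 + 2961.26 + 276.54 = 26195.80
Import duty = 26195.80 × 3% = 785.87
Buyer bears (A): 1021.64 + 117.79 + 930.89 + 2961.26 + 276.54 + 1392.85 + 443.32 + 1380.62 = 8524.91
Landed cost (A) = invoice 20887.68 + 8524.91 + duty 785.87 = 30198.46
Supplier B (CIF):
The CIF price already equals the CIF value: 24729.48
Import duty = 24729.48 × 3% = 741.88
Buyer bears (B): 1392.85 + 443.32 + 1380.62 = 3216.79
Landed cost (B) = invoice 24729.48 + 3216.79 + duty 741.88 = 28688.15
Difference = |30198.46 − 28688.15| = 1510.31

Supplier B is cheaper by CHF 1510.31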